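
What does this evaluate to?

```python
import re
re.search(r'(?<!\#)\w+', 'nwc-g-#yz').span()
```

(0, 3)

The negative lookahead/lookbehind blocks any match where the forbidden context is present.
`re.search` scans for the first position where the pattern succeeds.
The match spans [0:3] → 'nwc'.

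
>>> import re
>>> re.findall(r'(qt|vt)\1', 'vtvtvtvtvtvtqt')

['vt', 'vt', 'vt']

After group 1 captures some text, `\1` only succeeds where that same text appears again.
One capturing group, so `findall` returns just the captured substring from each match — 3 in all.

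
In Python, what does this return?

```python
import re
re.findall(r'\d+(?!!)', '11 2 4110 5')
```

The negative lookaround is zero-width — it rules out positions where the adjacent text would match, without consuming anything.
Scanning left to right: at [0:2] → '11'; at [3:4] → '2'; at [5:9] → '4110'; at [10:11] → '5'.
No capturing groups, so `findall` returns the 4 full match strings.

['11', '2', '4110', '5']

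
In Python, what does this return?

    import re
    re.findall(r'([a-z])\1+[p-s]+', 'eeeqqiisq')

A backreference is literal: `\1` must see the identical characters the first group matched.
Scanning left to right: at [0:5] match 'eeeqq', group 1 = 'e'; at [5:9] match 'iisq', group 1 = 'i'.
One capturing group, so `findall` returns just the captured substring from each match — 2 in all.

['e', 'i']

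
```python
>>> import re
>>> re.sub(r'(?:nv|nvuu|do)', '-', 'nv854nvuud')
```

Alternation isn't longest-match — the leftmost alternative that fits at this position is chosen.
Matches: at [0:2] → 'nv'; at [5:7] → 'nv'.
Every occurrence is swapped for '-'.

'-854-uud'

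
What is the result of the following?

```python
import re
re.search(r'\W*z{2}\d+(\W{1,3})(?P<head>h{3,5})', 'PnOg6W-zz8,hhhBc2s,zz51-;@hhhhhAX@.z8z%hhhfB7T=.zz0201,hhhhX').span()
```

This matches zero or more of a non-word character, then exactly 2 of a literal 'z', then one or more of a digit; then 1 to 3 of a non-word character (captured); then 3 to 5 of a literal 'h' (captured as 'head').
Unlike `match`, `search` isn't anchored — it looks for the pattern anywhere in the string.
The match spans [6:14] → '-zz8,hhh'.
Captured: group 1 = ',', group 2 = 'hhh'.

(6, 14)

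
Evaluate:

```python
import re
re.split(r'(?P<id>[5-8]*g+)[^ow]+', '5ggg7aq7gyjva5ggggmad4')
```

['', '5ggg', '']

This matches zero or more of a character in [5-8], then one or more of a literal 'g' (captured as 'id'); then one or more of any character except [ow].
Matches to split on: at [0:22] → '5ggg7aq7gyjva5ggggmad4'.
`re.split` interleaves the captured-group text with the surrounding fragments.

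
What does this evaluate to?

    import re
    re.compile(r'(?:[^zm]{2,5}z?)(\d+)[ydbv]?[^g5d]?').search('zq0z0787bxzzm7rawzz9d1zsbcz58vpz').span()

This matches 2 to 5 of any character except [zm], then optionally the literal 'z' (non-capturing group); then one or more of a digit (captured); then optionally one of [ydbv], then optionally any character except [g5d].
Unlike `match`, `search` isn't anchored — it looks for the pattern anywhere in the string.
The match spans [1:10] → 'q0z0787bx'.
Captured: group 1 = '0787'.

(1, 10)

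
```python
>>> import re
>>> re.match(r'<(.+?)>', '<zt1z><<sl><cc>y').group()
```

`re.match` only tries the pattern at the start of the string.
The match spans [0:6] → '<zt1z>'.

'<zt1z>'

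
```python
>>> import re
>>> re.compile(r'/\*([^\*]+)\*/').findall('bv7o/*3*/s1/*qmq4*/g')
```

Walking the string: at [4:9] match '/*3*/', group 1 = '3'; at [11:19] match '/*qmq4*/', group 1 = 'qmq4'.
With a single group, `findall` returns only what that group captured — 2 items.

['3', 'qmq4']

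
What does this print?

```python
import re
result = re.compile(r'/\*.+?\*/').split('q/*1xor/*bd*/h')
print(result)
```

['q', 'h']

Splitting on the pattern gives 2 pieces.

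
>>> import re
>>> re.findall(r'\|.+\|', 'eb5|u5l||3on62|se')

No capturing groups, so `findall` returns the 1 full match string.

['|u5l||3on62|']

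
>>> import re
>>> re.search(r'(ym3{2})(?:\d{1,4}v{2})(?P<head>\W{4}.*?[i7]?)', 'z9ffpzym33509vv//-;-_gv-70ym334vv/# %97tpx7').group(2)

'//-;'

Pattern: the literal 'ym', then exactly 2 of a literal '3' (captured); then 1 to 4 of a digit, then exactly 2 of a literal 'v' (non-capturing group); then exactly 4 of a non-word character, then zero or more of any character (lazy), then optionally one of [i7] (captured as 'head').
A `+?`/`*?`/`{m,n}?` starts at its minimum and grows only as far as needed for what follows to match.
`re.search` scans for the first position where the pattern succeeds.
The match spans [6:19] → 'ym33509vv//-;'.
Captured: group 1 = 'ym33', group 2 = '//-;'.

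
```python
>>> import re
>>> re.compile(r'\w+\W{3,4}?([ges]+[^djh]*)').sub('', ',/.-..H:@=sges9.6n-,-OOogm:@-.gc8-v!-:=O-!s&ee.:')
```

',/.-..'

Pattern: one or more of a word character, then 3 to 4 of a non-word character (lazy); then one or more of one of [ges], then zero or more of any character except [djh] (captured).
Matches: at [6:48] → 'H:@=sges9.6n-,-OOogm:@-.gc8-v!-:=O-!s&ee.:'.
`sub` substitutes '' at each match site.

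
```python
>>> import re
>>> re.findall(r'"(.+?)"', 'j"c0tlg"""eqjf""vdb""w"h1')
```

['c0tlg', '"eqjf', 'vdb', 'w']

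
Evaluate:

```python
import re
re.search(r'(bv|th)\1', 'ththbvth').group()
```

`\1` has to match the exact text group 1 already captured.
`search` walks the string left to right and returns the first match it finds.
The match spans [0:4] → 'thth'.
Captured: group 1 = 'th'.

'thth'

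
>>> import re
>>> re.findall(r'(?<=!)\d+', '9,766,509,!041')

['041']

The `(?=…)`/`(?<=…)` assertion just peeks at neighbouring text; it doesn't advance the match position.
With no groups in the pattern, `findall` gives back each whole match — 1 here.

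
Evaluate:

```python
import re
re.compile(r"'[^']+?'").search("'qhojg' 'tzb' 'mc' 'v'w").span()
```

(0, 7)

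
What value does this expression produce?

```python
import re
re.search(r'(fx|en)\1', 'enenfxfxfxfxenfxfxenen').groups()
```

The match spans [0:4] → 'enen'.
Captured: group 1 = 'en'.

('en',)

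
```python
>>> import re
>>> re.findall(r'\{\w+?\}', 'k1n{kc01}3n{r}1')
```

['{kc01}', '{r}']

Scanning left to right: at [3:9] → '{kc01}'; at [11:14] → '{r}'.
With no groups in the pattern, `findall` gives back each whole match — 2 here.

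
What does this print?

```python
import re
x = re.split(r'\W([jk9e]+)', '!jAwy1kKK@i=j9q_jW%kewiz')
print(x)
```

This matches a non-word character; then one or more of one of [jk9e] (captured).
Matches to split on: at [0:2] → '!j'; at [11:14] → '=j9'; at [18:21] → '%ke'.
With a capturing group present, the delimiter's captured portion is kept in the result list.

['', 'j', 'Awy1kKK@i', 'j9', 'q_jW', 'ke', 'wiz']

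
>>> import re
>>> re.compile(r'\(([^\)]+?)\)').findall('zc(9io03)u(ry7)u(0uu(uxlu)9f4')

['9io03', 'ry7', '0uu(uxlu']

Matches: at [2:9] match '(9io03)', group 1 = '9io03'; at [10:15] match '(ry7)', group 1 = 'ry7'; at [16:26] match '(0uu(uxlu)', group 1 = '0uu(uxlu'.
One capturing group, so `findall` returns just the captured substring from each match — 3 in all.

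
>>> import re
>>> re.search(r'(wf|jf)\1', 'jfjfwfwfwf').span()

After group 1 captures some text, `\1` only succeeds where that same text appears again.
`re.search` tries every starting position until one works.
The match spans [0:4] → 'jfjf'.
Captured: group 1 = 'jf'.

(0, 4)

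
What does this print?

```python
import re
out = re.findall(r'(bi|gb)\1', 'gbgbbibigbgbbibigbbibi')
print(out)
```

['gb', 'bi', 'gb', 'bi', 'bi']

After group 1 captures some text, `\1` only succeeds where that same text appears again.
Scanning left to right: at [0:4] match 'gbgb', group 1 = 'gb'; at [4:8] match 'bibi', group 1 = 'bi'; at [8:12] match 'gbgb', group 1 = 'gb'; at [12:16] match 'bibi', group 1 = 'bi'; at [18:22] match 'bibi', group 1 = 'bi'.
Because there's exactly one group, `findall` drops the full match and keeps group 1 from each hit.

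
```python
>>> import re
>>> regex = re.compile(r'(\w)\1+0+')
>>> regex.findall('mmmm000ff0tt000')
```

['m', 'f', 't']

`\1` has to match the exact text group 1 already captured.
Scanning left to right: at [0:7] match 'mmmm000', group 1 = 'm'; at [7:10] match 'ff0', group 1 = 'f'; at [10:15] match 'tt000', group 1 = 't'.
One capturing group, so `findall` returns just the captured substring from each match — 3 in all.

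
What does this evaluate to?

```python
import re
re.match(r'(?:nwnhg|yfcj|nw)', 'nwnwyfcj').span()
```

`re.match` won't scan ahead — the pattern has to work from the very first character.
The match spans [0:2] → 'nw'.

(0, 2)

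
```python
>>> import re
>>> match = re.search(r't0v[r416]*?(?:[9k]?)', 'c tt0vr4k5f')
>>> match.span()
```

(3, 6)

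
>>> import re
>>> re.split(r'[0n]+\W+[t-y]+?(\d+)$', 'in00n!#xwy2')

['i', '2', '']

This matches one or more of one of [0n]; then one or more of a non-word character, then one or more of a character in [t-y] (lazy); then one or more of a digit (captured); then anchored at the end.
Matches to split on: at [1:11] → 'n00n!#xwy2'.
The group in the pattern means `split` returns the separators' captures alongside the pieces.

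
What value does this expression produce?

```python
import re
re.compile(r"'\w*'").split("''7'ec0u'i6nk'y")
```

`split` removes every match and returns the 3 fragments in between.

['', '7', "i6nk'y"]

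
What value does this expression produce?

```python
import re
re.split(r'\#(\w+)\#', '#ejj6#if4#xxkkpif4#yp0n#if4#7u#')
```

Because the pattern has a capturing group, `split` also inserts each captured text between the pieces.

['', 'ejj6', 'if4', 'xxkkpif4', 'yp0n', 'if4', '7u#']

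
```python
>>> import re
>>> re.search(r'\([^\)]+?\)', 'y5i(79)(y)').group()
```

`search` walks the string left to right and returns the first match it finds.
The match spans [3:7] → '(79)'.

'(79)'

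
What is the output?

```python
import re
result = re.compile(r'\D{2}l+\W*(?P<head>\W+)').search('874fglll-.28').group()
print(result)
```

This matches exactly 2 of a non-digit, then one or more of a literal 'l'; then zero or more of a non-word character; then one or more of a non-word character (captured as 'head').
`re.search` tries every starting position until one works.
The match spans [3:10] → 'fglll-.'.
Captured: group 1 = '.'.

fglll-.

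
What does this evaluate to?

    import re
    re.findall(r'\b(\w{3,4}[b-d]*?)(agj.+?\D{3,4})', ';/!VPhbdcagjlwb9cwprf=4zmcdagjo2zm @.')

[('VPhbdc', 'agjlwb9cwpr'), ('4zmcd', 'agjo2zm @')]

Pattern: a word boundary (`\b`, zero-width); then 3 to 4 of a word character, then zero or more of a character in [b-d] (lazy) (captured); then the literal 'agj', then one or more of any character (lazy), then 3 to 4 of a non-digit (captured).
Walking the string: at [3:20] match 'VPhbdcagjlwb9cwpr', groups = ('VPhbdc', 'agjlwb9cwpr'); at [22:36] match '4zmcdagjo2zm @', groups = ('4zmcd', 'agjo2zm @').
With 2 capturing groups, `findall` returns a 2-tuple per match.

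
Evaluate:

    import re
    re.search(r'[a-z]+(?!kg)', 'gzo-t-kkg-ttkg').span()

A negative assertion filters positions out without eating any characters.
`search` walks the string left to right and returns the first match it finds.
The match spans [0:3] → 'gzo'.

(0, 3)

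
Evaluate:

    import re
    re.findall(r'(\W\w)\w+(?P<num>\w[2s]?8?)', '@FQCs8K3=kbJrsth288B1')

[('@F', '3'), ('=k', '1')]

This matches a non-word character, then a word character (captured); then one or more of a word character; then a word character, then optionally one of [2s], then optionally the literal '8' (captured as 'num').
Scanning left to right: at [0:8] match '@FQCs8K3', groups = ('@F', '3'); at [8:21] match '=kbJrsth288B1', groups = ('=k', '1').
`findall` packs the 2 group values into a tuple for every match.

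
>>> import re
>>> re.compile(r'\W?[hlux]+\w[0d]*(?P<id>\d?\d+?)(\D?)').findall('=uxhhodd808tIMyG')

[('80', '')]

This matches optionally a non-word character; then one or more of one of [hlux], then a word character, then zero or more of one of [0d]; then optionally a digit, then one or more of a digit (lazy) (captured as 'id'); then optionally a non-digit (captured).
Scanning left to right: at [0:10] match '=uxhhodd80', groups = ('80', '').
`findall` packs the 2 group values into a tuple for every match.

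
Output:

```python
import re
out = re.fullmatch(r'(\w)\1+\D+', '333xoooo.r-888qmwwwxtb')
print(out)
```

A backreference is literal: `\1` must see the identical characters the first group matched.
`fullmatch` succeeds only if the pattern covers the string from start to end.
Here the pattern can't cover the whole string, so the call returns None.

None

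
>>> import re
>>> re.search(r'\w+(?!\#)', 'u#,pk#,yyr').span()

A negative assertion filters positions out without eating any characters.
`re.search` tries every starting position until one works.
The match spans [3:4] → 'p'.

(3, 4)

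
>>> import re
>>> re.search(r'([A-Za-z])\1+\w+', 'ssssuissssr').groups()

('s',)

`\1` is not a pattern — it's the concrete string captured by group 1, re-applied verbatim.
`search` walks the string left to right and returns the first match it finds.
The match spans [0:11] → 'ssssuissssr'.
Captured: group 1 = 's'.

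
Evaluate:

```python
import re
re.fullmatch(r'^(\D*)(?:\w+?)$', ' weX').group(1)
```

' we'

The pattern matches anchored at the start of the string; then zero or more of a non-digit (captured); then one or more of a word character (lazy) (non-capturing group); then anchored at the end.
`fullmatch` succeeds only if the pattern covers the string from start to end.
The match spans [0:4] → ' weX'.
Captured: group 1 = ' we'.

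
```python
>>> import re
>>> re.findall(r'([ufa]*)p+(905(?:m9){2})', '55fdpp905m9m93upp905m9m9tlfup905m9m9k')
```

The pattern matches zero or more of one of [ufa] (captured); then one or more of a literal 'p'; then the literal '905', then the literal 'm9' repeated 2 times (captured).
With 2 capturing groups, `findall` returns a 2-tuple per match.

[('', '905m9m9'), ('u', '905m9m9'), ('fu', '905m9m9')]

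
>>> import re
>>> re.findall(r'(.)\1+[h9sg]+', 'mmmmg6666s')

['m', '6']

After group 1 captures some text, `\1` only succeeds where that same text appears again.
Walking the string: at [0:5] match 'mmmmg', group 1 = 'm'; at [5:10] match '6666s', group 1 = '6'.
With a single group, `findall` returns only what that group captured — 2 items.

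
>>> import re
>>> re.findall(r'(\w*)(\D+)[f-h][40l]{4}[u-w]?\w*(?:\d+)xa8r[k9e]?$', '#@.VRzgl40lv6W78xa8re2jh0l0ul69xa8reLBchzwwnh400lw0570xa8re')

This matches zero or more of a word character (captured); then one or more of a non-digit (captured); then a character in [f-h], then exactly 4 of one of [40l], then optionally a character in [u-w]; then zero or more of a word character; then one or more of a digit (non-capturing group); then the literal 'xa8', then a literal 'r', then optionally one of [k9e]; then anchored at the end.
With 2 capturing groups, `findall` returns a 2-tuple per match.

[('', '#@.VRz')]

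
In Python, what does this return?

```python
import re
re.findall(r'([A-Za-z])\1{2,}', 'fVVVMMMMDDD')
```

['V', 'M', 'D']

`\1` has to match the exact text group 1 already captured.
Matches: at [1:4] match 'VVV', group 1 = 'V'; at [4:8] match 'MMMM', group 1 = 'M'; at [8:11] match 'DDD', group 1 = 'D'.
One capturing group, so `findall` returns just the captured substring from each match — 3 in all.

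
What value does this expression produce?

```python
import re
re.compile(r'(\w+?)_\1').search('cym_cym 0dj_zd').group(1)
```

The backreference `\1` re-matches whatever the first group consumed, character for character.
Unlike `match`, `search` isn't anchored — it looks for the pattern anywhere in the string.
The match spans [0:7] → 'cym_cym'.
Captured: group 1 = 'cym'.

'cym'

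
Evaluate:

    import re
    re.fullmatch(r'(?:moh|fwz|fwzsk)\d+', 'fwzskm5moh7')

`fullmatch` succeeds only if the pattern covers the string from start to end.
Here the string isn't matched end-to-end, so the call returns None.

None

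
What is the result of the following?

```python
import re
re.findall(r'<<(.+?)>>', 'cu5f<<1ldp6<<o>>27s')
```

['1ldp6<<o']

`findall` collects group 1 from the one match (1 total).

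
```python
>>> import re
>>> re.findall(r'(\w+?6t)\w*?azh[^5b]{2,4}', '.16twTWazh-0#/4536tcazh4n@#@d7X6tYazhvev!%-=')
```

Pattern: one or more of a word character (lazy), then the literal '6t' (captured); then zero or more of a word character (lazy), then the literal 'azh', then 2 to 4 of any character except [5b].
Matches: at [1:14] match '16twTWazh-0#/', group 1 = '16t'; at [14:27] match '4536tcazh4n@#', group 1 = '4536t'; at [28:41] match 'd7X6tYazhvev!', group 1 = 'd7X6t'.
One capturing group, so `findall` returns just the captured substring from each match — 3 in all.

['16t', '4536t', 'd7X6t']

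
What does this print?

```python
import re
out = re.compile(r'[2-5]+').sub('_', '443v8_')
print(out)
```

The pattern matches one or more of a character in [2-5].
`sub` substitutes '_' at each match site.

_v8_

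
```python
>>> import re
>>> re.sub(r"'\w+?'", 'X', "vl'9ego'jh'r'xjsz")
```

'vlXjhXxjsz'

Matches: at [2:8] → "'9ego'"; at [10:13] → "'r'".
`sub` substitutes 'X' at each match site.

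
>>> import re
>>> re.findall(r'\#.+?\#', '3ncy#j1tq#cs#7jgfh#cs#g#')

['#j1tq#', '#7jgfh#', '#g#']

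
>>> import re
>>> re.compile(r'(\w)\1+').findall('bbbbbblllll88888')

['b', 'l', '8']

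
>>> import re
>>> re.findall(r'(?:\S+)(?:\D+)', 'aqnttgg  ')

['aqnttgg  ']

Pattern: one or more of a non-whitespace character (non-capturing group); then one or more of a non-digit (non-capturing group).
Scanning left to right: at [0:9] → 'aqnttgg  '.
Since nothing is captured, `findall` lists the 1 matched substring directly.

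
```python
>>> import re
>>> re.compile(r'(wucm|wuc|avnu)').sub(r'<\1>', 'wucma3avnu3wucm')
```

'<wucm>a3<avnu>3<wucm>'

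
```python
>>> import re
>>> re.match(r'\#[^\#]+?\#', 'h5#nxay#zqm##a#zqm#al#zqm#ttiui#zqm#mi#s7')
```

`re.match` won't scan ahead — the pattern has to work from the very first character.
Here the pattern fails at index 0, so the call returns None.

None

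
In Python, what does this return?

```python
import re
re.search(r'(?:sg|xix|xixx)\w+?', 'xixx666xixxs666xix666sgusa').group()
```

Branches in `(...|...)` are attempted left-to-right; the first branch that allows the whole pattern to succeed is taken.
The match spans [0:4] → 'xixx'.

'xixx'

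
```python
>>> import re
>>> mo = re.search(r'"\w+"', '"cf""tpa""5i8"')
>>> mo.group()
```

'"cf"'

`re.search` scans for the first position where the pattern succeeds.
The match spans [0:4] → '"cf"'.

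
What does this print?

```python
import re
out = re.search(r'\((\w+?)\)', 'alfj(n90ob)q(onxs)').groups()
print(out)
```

('n90ob',)

Unlike `match`, `search` isn't anchored — it looks for the pattern anywhere in the string.
The match spans [4:11] → '(n90ob)'.
Captured: group 1 = 'n90ob'.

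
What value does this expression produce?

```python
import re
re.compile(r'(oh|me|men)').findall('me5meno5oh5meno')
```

Alternation isn't longest-match — the leftmost alternative that fits at this position is chosen.
Walking the string: at [0:2] match 'me', group 1 = 'me'; at [3:5] match 'me', group 1 = 'me'; at [8:10] match 'oh', group 1 = 'oh'; at [11:13] match 'me', group 1 = 'me'.
One capturing group, so `findall` returns just the captured substring from each match — 4 in all.

['me', 'me', 'oh', 'me']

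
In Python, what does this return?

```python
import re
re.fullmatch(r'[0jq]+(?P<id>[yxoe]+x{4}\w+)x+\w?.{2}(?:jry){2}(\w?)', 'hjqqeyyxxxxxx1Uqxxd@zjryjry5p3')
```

`fullmatch` succeeds only if the pattern covers the string from start to end.
Here there's no way to consume every character, so the call returns None.

None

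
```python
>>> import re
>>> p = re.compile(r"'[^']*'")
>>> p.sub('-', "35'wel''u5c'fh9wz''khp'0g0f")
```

"35--fh9wz-khp'0g0f"

Matches: at [2:7] → "'wel'"; at [7:12] → "'u5c'"; at [17:19] → "''".
Every occurrence is swapped for '-'.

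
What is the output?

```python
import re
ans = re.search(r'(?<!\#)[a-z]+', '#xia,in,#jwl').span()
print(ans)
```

`(?!…)`/`(?<!…)` only lets a position through if the neighbouring text does NOT match; no characters are consumed.
The match spans [2:4] → 'ia'.

(2, 4)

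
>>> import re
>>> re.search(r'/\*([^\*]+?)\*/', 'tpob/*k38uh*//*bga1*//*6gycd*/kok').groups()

Unlike `match`, `search` isn't anchored — it looks for the pattern anywhere in the string.
The match spans [4:13] → '/*k38uh*/'.
Captured: group 1 = 'k38uh'.

('k38uh',)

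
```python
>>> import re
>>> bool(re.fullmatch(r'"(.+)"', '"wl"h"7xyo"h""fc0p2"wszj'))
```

`fullmatch` succeeds only if the pattern covers the string from start to end.
Here there's no way to consume every character, so the call returns None, and `bool(None)` is False.

False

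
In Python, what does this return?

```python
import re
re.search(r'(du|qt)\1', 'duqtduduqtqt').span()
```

(4, 8)

After group 1 captures some text, `\1` only succeeds where that same text appears again.
`search` walks the string left to right and returns the first match it finds.
The match spans [4:8] → 'dudu'.
Captured: group 1 = 'du'.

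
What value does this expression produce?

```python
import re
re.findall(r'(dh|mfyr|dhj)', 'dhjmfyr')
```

`|` is ordered: at each position the engine commits to the first alternative that works.
Scanning left to right: at [0:2] match 'dh', group 1 = 'dh'; at [3:7] match 'mfyr', group 1 = 'mfyr'.
`findall` collects group 1 from each match (2 total).

['dh', 'mfyr']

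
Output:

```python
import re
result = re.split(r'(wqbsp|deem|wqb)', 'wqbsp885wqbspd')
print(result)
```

['', 'wqbsp', '885', 'wqbsp', 'd']

`|` is ordered: at each position the engine commits to the first alternative that works.
Matches to split on: at [0:5] → 'wqbsp'; at [8:13] → 'wqbsp'.
`re.split` interleaves the captured-group text with the surrounding fragments.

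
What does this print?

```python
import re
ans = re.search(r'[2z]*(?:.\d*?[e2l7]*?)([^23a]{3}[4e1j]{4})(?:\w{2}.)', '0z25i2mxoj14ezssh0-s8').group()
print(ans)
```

This matches zero or more of one of [2z]; then any character, then zero or more of a digit (lazy), then zero or more of one of [e2l7] (lazy) (non-capturing group); then exactly 3 of any character except [23a], then exactly 4 of one of [4e1j] (captured); then exactly 2 of a word character, then any character (non-capturing group).
Unlike `match`, `search` isn't anchored — it looks for the pattern anywhere in the string.
The match spans [4:16] → 'i2mxoj14ezss'.
Captured: group 1 = 'mxoj14e'.

i2mxoj14ezss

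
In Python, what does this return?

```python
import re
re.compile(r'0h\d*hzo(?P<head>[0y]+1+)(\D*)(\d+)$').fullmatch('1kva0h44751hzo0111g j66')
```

This matches the literal '0h', then zero or more of a digit, then the literal 'hzo'; then one or more of one of [0y], then one or more of the literal '1' (captured as 'head'); then zero or more of a non-digit (captured); then one or more of a digit (captured); then anchored at the end.
`fullmatch` succeeds only if the pattern covers the string from start to end.
Here there's no way to consume every character, so the call returns None.

None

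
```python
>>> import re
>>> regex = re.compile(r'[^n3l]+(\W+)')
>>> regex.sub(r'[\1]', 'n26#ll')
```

Pattern: one or more of any character except [n3l]; then one or more of a non-word character (captured).
Matches: at [1:4] → '26#'.
`\1` in the replacement pulls in group 1's text for each match.

'n[#]ll'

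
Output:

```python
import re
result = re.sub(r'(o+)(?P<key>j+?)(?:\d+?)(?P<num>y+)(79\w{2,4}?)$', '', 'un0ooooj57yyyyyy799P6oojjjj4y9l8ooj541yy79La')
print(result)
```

un0ooooj57yyyyyy799P6oojjjj4y9l8

This matches one or more of a literal 'o' (captured); then one or more of a literal 'j' (lazy) (captured as 'key'); then one or more of a digit (lazy) (non-capturing group); then one or more of a literal 'y' (captured as 'num'); then the literal '79', then 2 to 4 of a word character (lazy) (captured); then anchored at the end.
Matches: at [32:44] → 'ooj541yy79La'.
Every occurrence is swapped for ''.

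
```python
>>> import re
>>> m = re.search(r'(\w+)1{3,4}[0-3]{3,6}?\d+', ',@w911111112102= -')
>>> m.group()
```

The match spans [2:15] → 'w911111112102'.

'w911111112102'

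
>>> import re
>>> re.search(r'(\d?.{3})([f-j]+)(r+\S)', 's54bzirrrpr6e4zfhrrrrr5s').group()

'54bzirrrp'

Pattern: optionally a digit, then exactly 3 of any character (captured); then one or more of a character in [f-j] (captured); then one or more of a literal 'r', then a non-whitespace character (captured).
Unlike `match`, `search` isn't anchored — it looks for the pattern anywhere in the string.
The match spans [1:10] → '54bzirrrp'.
Captured: group 1 = '54bz', group 2 = 'i', group 3 = 'rrrp'.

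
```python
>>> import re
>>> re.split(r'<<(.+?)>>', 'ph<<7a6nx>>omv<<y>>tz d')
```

['ph', '7a6nx', 'omv', 'y', 'tz d']

With the lazy modifier that quantifier settles for the fewest repetitions that let the rest of the pattern succeed (the atoms after it are unaffected and can still be greedy).
`re.split` interleaves the captured-group text with the surrounding fragments.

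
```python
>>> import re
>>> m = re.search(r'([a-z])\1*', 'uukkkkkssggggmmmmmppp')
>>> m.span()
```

A backreference is literal: `\1` must see the identical characters the first group matched.
The match spans [0:2] → 'uu'.

(0, 2)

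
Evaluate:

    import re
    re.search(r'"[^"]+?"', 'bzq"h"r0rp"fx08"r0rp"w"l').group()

'"h"'

`re.search` tries every starting position until one works.
The match spans [3:6] → '"h"'.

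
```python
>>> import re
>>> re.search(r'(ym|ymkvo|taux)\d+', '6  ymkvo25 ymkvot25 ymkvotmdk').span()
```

`search` walks the string left to right and returns the first match it finds.
The match spans [3:10] → 'ymkvo25'.
Captured: group 1 = 'ymkvo'.

(3, 10)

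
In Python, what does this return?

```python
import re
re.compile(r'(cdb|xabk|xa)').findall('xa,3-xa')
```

Matches: at [0:2] match 'xa', group 1 = 'xa'; at [5:7] match 'xa', group 1 = 'xa'.
Because there's exactly one group, `findall` drops the full match and keeps group 1 from each hit.

['xa', 'xa']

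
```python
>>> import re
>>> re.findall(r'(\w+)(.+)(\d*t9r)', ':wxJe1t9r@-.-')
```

This matches one or more of a word character (captured); then one or more of any character (captured); then zero or more of a digit, then the literal 't9r' (captured).
Scanning left to right: at [1:9] match 'wxJe1t9r', groups = ('wxJe', '1', 't9r').
Multiple groups make `findall` return tuples — one 3-tuple for the one match.

[('wxJe', '1', 't9r')]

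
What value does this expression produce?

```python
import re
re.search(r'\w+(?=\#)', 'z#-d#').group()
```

'z'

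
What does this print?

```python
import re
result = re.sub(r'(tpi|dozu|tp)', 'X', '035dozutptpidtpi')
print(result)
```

035XXXdX

The regex engine tests alternatives in the order written; an earlier branch that matches wins even if a later one would match more.
Matches: at [3:7] → 'dozu'; at [7:9] → 'tp'; at [9:12] → 'tpi'; at [13:16] → 'tpi'.
Every occurrence is swapped for 'X'.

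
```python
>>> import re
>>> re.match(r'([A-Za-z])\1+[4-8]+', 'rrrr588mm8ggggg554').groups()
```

The backreference `\1` re-matches whatever the first group consumed, character for character.
`re.match` won't scan ahead — the pattern has to work from the very first character.
The match spans [0:7] → 'rrrr588'.
Captured: group 1 = 'r'.

('r',)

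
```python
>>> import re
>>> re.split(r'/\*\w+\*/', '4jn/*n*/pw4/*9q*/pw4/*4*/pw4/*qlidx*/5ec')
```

Matches to split on: at [3:8] → '/*n*/'; at [11:17] → '/*9q*/'; at [20:25] → '/*4*/'; at [28:37] → '/*qlidx*/'.
Each match becomes a cut point; 5 segments remain.

['4jn', 'pw4', 'pw4', 'pw4', '5ec']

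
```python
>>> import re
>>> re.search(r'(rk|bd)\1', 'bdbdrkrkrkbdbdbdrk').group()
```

The backreference `\1` re-matches whatever the first group consumed, character for character.
`re.search` scans for the first position where the pattern succeeds.
The match spans [0:4] → 'bdbd'.
Captured: group 1 = 'bd'.

'bdbd'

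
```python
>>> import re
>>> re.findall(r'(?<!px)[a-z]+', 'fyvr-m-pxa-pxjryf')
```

['fyvr', 'm', 'pxa', 'pxjryf']

Because the assertion is negative and zero-width, positions next to the forbidden text are skipped.
`findall` yields the raw match text (4 of them) because the pattern has no groups.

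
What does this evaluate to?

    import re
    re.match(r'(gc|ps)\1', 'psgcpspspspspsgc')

After group 1 captures some text, `\1` only succeeds where that same text appears again.
`re.match` won't scan ahead — the pattern has to work from the very first character.
Here the string doesn't start with a match, so the call returns None.

None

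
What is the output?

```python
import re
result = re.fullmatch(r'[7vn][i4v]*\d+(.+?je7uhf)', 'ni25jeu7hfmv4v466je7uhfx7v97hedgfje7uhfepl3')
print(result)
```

None

`fullmatch` succeeds only if the pattern covers the string from start to end.
Here the string isn't matched end-to-end, so the call returns None.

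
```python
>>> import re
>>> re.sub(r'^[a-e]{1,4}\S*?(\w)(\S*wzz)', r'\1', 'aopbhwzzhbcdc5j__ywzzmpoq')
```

'ompoq'

This matches anchored at the start of the string; then 1 to 4 of a character in [a-e], then zero or more of a non-whitespace character (lazy); then a word character (captured); then zero or more of a non-whitespace character, then the literal 'wzz' (captured).
Because the quantifier is non-greedy, it stops expanding at the earliest point where the rest of the pattern can succeed.
Matches: at [0:21] → 'aopbhwzzhbcdc5j__ywzz'.
`\1` in the replacement pulls in group 1's text for each match.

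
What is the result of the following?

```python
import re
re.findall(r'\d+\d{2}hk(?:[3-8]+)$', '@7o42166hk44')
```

This matches one or more of a digit; then exactly 2 of a digit, then the literal 'hk'; then one or more of a character in [3-8] (non-capturing group); then anchored at the end.
Matches: at [3:12] → '42166hk44'.
No capturing groups, so `findall` returns the 1 full match string.

['42166hk44']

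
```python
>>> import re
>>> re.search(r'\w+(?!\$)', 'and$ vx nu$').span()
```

(0, 2)

`(?!…)`/`(?<!…)` only lets a position through if the neighbouring text does NOT match; no characters are consumed.
`re.search` tries every starting position until one works.
The match spans [0:2] → 'an'.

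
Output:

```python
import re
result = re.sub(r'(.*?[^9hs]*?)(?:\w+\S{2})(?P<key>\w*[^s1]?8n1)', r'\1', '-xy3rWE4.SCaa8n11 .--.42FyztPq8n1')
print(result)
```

-1 .--.

This matches zero or more of any character (lazy), then zero or more of any character except [9hs] (lazy) (captured); then one or more of a word character, then exactly 2 of a non-whitespace character (non-capturing group); then zero or more of a word character, then optionally any character except [s1], then the literal '8n1' (captured as 'key').
Because the quantifier is non-greedy, it stops expanding at the earliest point where the rest of the pattern can succeed.
Matches: at [0:16] → '-xy3rWE4.SCaa8n1'; at [16:33] → '1 .--.42FyztPq8n1'.
`\1` in the replacement pulls in group 1's text for each match.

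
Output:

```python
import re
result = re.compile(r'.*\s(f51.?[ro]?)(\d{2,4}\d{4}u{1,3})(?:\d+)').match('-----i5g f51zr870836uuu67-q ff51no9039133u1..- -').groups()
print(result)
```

('f51zr', '870836uuu')

The match spans [0:25] → '-----i5g f51zr870836uuu67'.
Captured: group 1 = 'f51zr', group 2 = '870836uuu'.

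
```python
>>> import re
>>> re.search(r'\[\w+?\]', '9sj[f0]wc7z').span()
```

`re.search` scans for the first position where the pattern succeeds.
The match spans [3:7] → '[f0]'.

(3, 7)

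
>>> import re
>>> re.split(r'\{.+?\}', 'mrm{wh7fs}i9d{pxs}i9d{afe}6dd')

The `?` after the quantifier makes it lazy — it takes as little as possible before letting the rest of the pattern try.
Matches to split on: at [3:10] → '{wh7fs}'; at [13:18] → '{pxs}'; at [21:26] → '{afe}'.
`split` removes every match and returns the 4 fragments in between.

['mrm', 'i9d', 'i9d', '6dd']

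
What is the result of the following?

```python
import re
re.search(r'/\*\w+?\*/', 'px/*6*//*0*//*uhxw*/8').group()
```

The match spans [2:7] → '/*6*/'.

'/*6*/'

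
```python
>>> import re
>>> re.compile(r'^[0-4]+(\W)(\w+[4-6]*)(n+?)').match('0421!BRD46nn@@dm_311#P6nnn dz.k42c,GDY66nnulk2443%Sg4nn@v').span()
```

Pattern: anchored at the start of the string; then one or more of a character in [0-4]; then a non-word character (captured); then one or more of a word character, then zero or more of a character in [4-6] (captured); then one or more of a literal 'n' (lazy) (captured).
With `match`, the pattern is implicitly anchored at the beginning.
The match spans [0:12] → '0421!BRD46nn'.
Captured: group 1 = '!', group 2 = 'BRD46n', group 3 = 'n'.

(0, 12)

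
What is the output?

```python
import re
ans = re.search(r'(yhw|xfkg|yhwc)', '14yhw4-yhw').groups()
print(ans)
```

('yhw',)

`re.search` scans for the first position where the pattern succeeds.
The match spans [2:5] → 'yhw'.
Captured: group 1 = 'yhw'.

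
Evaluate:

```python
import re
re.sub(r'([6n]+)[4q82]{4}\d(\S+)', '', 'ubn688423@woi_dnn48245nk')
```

Pattern: one or more of one of [6n] (captured); then exactly 4 of one of [4q82], then a digit; then one or more of a non-whitespace character (captured).
Matches: at [2:24] → 'n688423@woi_dnn48245nk'.
Each match is replaced by ''.

'ub'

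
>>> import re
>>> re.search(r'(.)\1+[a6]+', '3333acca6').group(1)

'3'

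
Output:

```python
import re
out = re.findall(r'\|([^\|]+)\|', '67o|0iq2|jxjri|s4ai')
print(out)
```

Walking the string: at [3:9] match '|0iq2|', group 1 = '0iq2'.
With a single group, `findall` returns only what that group captured — 1 item.

['0iq2']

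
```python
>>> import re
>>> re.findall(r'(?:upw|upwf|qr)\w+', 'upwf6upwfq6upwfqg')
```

Walking the string: at [0:17] → 'upwf6upwfq6upwfqg'.
No capturing groups, so `findall` returns the 1 full match string.

['upwf6upwfq6upwfqg']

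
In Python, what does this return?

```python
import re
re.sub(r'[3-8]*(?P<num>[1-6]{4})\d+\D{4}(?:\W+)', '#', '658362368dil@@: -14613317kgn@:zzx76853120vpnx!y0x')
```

This matches zero or more of a character in [3-8]; then exactly 4 of a character in [1-6] (captured as 'num'); then one or more of a digit, then exactly 4 of a non-digit; then one or more of a non-word character (non-capturing group).
Matches: at [0:17] → '658362368dil@@: -'; at [17:30] → '14613317kgn@:'; at [33:46] → '76853120vpnx!'.
Each match is replaced by '#'.

'##zzx#y0x'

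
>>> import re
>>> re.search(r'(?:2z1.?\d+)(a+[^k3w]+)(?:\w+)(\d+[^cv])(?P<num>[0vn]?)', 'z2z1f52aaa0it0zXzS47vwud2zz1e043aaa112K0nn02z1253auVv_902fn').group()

'2z1f52aaa0it0zXzS47vwud2zz1e043aaa112K0nn02z1253auVv_902fn'

The match spans [1:59] → '2z1f52aaa0it0zXzS47vwud2zz1e043aaa112K0nn02z1253auVv_902fn'.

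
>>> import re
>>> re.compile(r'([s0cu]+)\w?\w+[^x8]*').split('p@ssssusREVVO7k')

`re.split` interleaves the captured-group text with the surrounding fragments.

['p@', 'ssssus', '']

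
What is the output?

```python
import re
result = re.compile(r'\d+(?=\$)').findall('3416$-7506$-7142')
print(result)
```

The positive lookaround only admits positions where the adjacent text matches; those characters stay outside the span.
No capturing groups, so `findall` returns the 2 full match strings.

['3416', '7506']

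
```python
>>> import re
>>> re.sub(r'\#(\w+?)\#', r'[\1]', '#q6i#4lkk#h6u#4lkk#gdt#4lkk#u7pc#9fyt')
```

'[q6i]4lkk[h6u]4lkk[gdt]4lkk[u7pc]9fyt'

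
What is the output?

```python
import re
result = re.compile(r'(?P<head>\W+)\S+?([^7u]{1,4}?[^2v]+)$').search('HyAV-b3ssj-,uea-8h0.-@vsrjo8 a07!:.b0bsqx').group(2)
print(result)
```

The match spans [4:41] → '-b3ssj-,uea-8h0.-@vsrjo8 a07!:.b0bsqx'.
Captured: group 1 = '-', group 2 = '.-@vsrjo8 a07!:.b0bsqx'.

.-@vsrjo8 a07!:.b0bsqx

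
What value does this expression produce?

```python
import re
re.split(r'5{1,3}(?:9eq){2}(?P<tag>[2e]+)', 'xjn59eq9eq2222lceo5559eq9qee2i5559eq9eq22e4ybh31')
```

['xjn', '2222', 'lceo5559eq9qee2i', '22e', '4ybh31']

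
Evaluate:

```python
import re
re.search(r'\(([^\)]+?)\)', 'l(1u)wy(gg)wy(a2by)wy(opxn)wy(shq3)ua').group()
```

'(1u)'

The match spans [1:5] → '(1u)'.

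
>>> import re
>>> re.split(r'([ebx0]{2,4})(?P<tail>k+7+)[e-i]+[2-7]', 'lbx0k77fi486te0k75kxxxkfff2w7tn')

Pattern: 2 to 4 of one of [ebx0] (captured); then one or more of the literal 'k', then one or more of a literal '7' (captured as 'tail'); then one or more of a character in [e-i], then a character in [2-7].
Matches to split on: at [1:10] → 'bx0k77fi4'.
The group in the pattern means `split` returns the separators' captures alongside the pieces.

['l', 'bx0', 'k77', '86te0k75kxxxkfff2w7tn']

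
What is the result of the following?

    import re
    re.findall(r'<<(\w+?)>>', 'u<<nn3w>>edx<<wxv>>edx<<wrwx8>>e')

['nn3w', 'wxv', 'wrwx8']

Scanning left to right: at [1:9] match '<<nn3w>>', group 1 = 'nn3w'; at [12:19] match '<<wxv>>', group 1 = 'wxv'; at [22:31] match '<<wrwx8>>', group 1 = 'wrwx8'.
With a single group, `findall` returns only what that group captured — 3 items.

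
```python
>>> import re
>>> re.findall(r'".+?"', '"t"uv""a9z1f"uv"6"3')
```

A `+?`/`*?`/`{m,n}?` starts at its minimum and grows only as far as needed for what follows to match.
Scanning left to right: at [0:3] → '"t"'; at [5:13] → '""a9z1f"'; at [15:18] → '"6"'.
`findall` yields the raw match text (3 of them) because the pattern has no groups.

['"t"', '""a9z1f"', '"6"']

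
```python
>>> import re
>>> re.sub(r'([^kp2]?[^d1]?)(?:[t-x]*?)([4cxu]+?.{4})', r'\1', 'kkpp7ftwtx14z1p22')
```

Pattern: optionally any character except [kp2], then optionally any character except [d1] (captured); then zero or more of a character in [t-x] (lazy) (non-capturing group); then one or more of one of [4cxu] (lazy), then exactly 4 of any character (captured).
Matches: at [4:14] → '7ftwtx14z1'.
`\1` in the replacement pulls in group 1's text for each match.

'kkpp7fp22'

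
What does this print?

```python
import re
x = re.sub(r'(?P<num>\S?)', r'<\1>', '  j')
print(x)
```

<> <> <j><>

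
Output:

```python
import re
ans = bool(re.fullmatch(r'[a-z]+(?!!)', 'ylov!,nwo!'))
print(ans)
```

False

The negative lookaround is zero-width — it rules out positions where the adjacent text would match, without consuming anything.
`re.fullmatch` is like wrapping the pattern in `^…$` (in single-line mode).
Here the string isn't matched end-to-end, so the call returns None, and `bool(None)` is False.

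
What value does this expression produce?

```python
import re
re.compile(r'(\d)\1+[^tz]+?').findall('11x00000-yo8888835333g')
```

['1', '0', '8', '3']

`\1` is not a pattern — it's the concrete string captured by group 1, re-applied verbatim.
`findall` collects group 1 from each match (4 total).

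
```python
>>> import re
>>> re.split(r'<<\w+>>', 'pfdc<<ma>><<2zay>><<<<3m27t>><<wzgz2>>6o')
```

Matches to split on: at [4:10] → '<<ma>>'; at [10:18] → '<<2zay>>'; at [20:29] → '<<3m27t>>'; at [29:38] → '<<wzgz2>>'.
Each match becomes a cut point; 5 segments remain.

['pfdc', '', '<<', '', '6o']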